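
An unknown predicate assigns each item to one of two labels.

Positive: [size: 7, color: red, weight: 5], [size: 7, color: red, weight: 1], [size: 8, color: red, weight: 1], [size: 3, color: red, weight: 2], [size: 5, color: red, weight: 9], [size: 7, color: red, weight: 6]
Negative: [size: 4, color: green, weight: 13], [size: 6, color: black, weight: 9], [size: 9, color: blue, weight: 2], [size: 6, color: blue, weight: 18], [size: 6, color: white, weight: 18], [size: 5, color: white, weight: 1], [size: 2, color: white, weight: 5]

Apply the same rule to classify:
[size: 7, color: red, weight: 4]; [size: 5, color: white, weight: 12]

Positive, Negative

The common property of the 'Positive' items is: color is red. No 'Negative' item has it.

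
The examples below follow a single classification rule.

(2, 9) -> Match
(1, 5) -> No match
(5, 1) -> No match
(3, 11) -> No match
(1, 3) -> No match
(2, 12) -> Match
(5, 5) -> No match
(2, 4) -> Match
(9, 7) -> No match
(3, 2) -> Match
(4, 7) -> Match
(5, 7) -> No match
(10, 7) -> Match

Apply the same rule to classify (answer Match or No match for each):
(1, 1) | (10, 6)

No match, Match

A rule that fits every label: product is even — true of each 'Match' example, false of each 'No match' one.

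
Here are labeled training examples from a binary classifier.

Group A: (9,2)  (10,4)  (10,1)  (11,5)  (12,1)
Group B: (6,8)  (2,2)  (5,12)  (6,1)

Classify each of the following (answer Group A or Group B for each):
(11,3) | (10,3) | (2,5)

The pattern is that an item is 'Group A' exactly when: first ≥ 8.

Group A, Group A, Group B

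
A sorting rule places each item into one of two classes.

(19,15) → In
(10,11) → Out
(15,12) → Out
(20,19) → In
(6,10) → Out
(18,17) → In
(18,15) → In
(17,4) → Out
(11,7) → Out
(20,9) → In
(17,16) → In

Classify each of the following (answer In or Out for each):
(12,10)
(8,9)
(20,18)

Out, Out, In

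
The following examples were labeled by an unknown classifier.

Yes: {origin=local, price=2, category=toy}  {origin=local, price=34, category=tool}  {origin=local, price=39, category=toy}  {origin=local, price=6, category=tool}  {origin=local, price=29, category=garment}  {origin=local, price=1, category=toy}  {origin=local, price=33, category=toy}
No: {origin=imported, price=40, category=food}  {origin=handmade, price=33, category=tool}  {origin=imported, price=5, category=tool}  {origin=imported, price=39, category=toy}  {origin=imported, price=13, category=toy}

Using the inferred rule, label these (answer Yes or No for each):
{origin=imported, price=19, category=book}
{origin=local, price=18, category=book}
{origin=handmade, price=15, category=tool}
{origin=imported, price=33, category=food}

No, Yes, No, No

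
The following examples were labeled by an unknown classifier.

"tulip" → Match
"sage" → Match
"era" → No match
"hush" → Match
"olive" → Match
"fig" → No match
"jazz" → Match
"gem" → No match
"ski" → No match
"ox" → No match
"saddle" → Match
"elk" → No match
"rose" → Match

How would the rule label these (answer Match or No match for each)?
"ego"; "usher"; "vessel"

No match, Match, Match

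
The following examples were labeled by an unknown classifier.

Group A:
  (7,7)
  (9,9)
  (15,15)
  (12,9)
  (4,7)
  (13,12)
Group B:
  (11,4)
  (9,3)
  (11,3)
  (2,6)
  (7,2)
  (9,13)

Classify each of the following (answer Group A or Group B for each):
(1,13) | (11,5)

A rule that fits every label: |first − second| ≤ 3 — true of each 'Group A' example, false of each 'Group B' one.
Group B: (1,13), since |1−13| = 12. Group B: (11,5), since |11−5| = 6.

Group B, Group B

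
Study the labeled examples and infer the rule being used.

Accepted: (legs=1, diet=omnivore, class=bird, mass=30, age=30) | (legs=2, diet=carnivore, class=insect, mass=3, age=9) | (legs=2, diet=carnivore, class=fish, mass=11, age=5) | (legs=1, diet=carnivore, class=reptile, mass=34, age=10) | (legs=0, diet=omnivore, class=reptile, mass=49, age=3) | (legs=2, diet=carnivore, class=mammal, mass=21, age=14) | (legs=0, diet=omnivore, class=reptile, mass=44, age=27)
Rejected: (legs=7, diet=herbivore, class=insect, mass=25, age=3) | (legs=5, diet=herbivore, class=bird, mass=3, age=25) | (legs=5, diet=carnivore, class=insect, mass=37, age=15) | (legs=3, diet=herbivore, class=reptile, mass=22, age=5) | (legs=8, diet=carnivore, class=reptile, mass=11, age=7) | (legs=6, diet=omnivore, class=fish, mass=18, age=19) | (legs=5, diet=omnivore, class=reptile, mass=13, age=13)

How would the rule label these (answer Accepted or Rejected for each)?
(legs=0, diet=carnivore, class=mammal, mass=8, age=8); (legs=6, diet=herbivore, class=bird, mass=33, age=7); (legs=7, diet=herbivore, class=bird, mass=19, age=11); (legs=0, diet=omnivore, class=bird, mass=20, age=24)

Accepted, Rejected, Rejected, Accepted

The classifier is using: legs ≤ 2.
Accepted: (legs=0, diet=carnivore, class=mammal, mass=8, age=8), since legs = 0.
Rejected: (legs=6, diet=herbivore, class=bird, mass=33, age=7), since legs = 6.
Rejected: (legs=7, diet=herbivore, class=bird, mass=19, age=11), since legs = 7.
Accepted: (legs=0, diet=omnivore, class=bird, mass=20, age=24), since legs = 0.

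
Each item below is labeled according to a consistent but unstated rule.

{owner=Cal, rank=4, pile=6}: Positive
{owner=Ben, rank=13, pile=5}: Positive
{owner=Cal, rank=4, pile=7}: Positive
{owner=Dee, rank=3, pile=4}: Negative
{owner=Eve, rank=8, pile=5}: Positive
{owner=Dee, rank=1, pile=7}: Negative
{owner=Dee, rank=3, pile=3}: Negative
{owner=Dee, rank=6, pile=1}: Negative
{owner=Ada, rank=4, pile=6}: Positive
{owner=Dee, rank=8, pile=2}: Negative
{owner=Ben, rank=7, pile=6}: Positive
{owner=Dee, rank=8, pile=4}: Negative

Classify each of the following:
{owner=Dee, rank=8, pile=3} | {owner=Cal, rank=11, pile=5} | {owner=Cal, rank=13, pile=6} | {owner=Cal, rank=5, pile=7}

One predicate separates the groups cleanly: owner is not Dee.
{owner=Dee, rank=8, pile=3}: owner is Dee — fails this test, so Negative. {owner=Cal, rank=11, pile=5}: owner is Cal — has this property, so Positive. {owner=Cal, rank=13, pile=6}: owner is Cal — has this property, so Positive. {owner=Cal, rank=5, pile=7}: owner is Cal — has this property, so Positive.

Negative, Positive, Positive, Positive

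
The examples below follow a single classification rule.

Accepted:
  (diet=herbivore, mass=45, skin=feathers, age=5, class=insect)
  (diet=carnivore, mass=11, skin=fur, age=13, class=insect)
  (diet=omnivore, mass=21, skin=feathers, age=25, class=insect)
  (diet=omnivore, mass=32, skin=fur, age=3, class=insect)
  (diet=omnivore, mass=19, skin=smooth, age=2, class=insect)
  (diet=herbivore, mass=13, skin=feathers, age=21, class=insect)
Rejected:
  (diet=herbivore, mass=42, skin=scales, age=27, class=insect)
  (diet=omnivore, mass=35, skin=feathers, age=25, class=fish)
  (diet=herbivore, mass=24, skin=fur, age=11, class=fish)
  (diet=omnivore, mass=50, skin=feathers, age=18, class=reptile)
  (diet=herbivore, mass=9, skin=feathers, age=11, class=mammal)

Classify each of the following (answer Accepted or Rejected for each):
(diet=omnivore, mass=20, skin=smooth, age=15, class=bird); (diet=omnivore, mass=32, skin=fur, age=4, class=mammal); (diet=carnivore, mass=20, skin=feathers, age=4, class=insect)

All 'Accepted' examples share one property — class is insect AND age ≤ 25 — and every 'Rejected' example lacks it.
(diet=omnivore, mass=20, skin=smooth, age=15, class=bird) — class is bird, age = 15, hence Rejected.
(diet=omnivore, mass=32, skin=fur, age=4, class=mammal) — class is mammal, age = 4, hence Rejected.
(diet=carnivore, mass=20, skin=feathers, age=4, class=insect) — class is insect, age = 4, hence Accepted.

Rejected, Rejected, Accepted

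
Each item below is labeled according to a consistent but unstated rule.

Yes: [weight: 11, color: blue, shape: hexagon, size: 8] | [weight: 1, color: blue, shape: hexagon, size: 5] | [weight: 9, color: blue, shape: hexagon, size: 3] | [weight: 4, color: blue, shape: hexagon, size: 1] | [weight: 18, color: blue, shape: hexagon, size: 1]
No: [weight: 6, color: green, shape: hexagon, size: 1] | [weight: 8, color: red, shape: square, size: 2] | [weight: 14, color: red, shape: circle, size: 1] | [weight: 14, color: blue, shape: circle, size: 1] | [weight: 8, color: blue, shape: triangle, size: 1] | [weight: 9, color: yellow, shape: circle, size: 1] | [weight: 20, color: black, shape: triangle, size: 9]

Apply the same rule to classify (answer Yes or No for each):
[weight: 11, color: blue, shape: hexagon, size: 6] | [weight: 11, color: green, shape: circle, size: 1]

Yes, No

A rule that fits every label: shape is hexagon AND color is blue — true of each 'Yes' example, false of each 'No' one.
[weight: 11, color: blue, shape: hexagon, size: 6]: Yes (shape is hexagon, color is blue). [weight: 11, color: green, shape: circle, size: 1]: No (shape is circle, color is green).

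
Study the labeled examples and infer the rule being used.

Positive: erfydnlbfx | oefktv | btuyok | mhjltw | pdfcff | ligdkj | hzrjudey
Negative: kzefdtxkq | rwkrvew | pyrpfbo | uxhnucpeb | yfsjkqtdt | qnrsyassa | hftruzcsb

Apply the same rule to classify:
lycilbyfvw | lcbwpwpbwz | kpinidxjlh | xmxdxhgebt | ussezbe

Looking at the examples, the only property every 'Positive' case has and every 'Negative' case lacks is: even length.
lycilbyfvw — length 10, hence Positive.
lcbwpwpbwz — length 10, hence Positive.
kpinidxjlh — length 10, hence Positive.
xmxdxhgebt — length 10, hence Positive.
ussezbe — length 7, hence Negative.

Positive, Positive, Positive, Positive, Negative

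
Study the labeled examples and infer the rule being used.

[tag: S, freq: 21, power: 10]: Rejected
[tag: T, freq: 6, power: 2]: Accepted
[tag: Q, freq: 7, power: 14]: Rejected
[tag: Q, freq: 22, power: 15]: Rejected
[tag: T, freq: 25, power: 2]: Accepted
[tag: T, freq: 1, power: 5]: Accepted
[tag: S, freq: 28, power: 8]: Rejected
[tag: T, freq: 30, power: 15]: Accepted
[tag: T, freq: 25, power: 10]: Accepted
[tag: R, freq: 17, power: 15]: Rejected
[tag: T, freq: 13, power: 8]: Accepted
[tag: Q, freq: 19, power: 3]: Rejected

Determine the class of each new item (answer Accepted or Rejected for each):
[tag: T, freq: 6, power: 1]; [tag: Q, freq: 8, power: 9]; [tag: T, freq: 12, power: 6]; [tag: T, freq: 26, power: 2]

Accepted, Rejected, Accepted, Accepted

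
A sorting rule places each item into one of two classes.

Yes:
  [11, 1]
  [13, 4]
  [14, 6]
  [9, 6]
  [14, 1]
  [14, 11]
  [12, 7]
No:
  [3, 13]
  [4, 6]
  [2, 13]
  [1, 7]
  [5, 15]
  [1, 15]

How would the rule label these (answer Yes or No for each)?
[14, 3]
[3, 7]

Yes, No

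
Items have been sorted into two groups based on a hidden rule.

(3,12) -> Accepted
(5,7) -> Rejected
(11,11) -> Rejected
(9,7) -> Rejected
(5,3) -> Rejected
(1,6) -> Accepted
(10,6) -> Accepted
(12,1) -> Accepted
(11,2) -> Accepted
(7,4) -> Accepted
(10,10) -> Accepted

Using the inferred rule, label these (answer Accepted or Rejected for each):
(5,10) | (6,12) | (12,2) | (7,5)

Accepted, Accepted, Accepted, Rejected

'Accepted' ⟺ product is even.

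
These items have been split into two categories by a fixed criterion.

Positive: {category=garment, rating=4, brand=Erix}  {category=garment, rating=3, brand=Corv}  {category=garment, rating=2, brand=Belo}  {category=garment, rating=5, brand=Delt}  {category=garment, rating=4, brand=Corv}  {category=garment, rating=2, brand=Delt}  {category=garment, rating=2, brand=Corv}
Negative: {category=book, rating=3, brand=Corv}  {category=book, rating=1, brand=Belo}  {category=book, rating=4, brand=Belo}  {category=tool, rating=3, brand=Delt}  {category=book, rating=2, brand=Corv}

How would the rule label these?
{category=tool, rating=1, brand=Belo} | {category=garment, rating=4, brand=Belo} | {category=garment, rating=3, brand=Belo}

Negative, Positive, Positive

Comparing the two groups points to one rule — category is garment.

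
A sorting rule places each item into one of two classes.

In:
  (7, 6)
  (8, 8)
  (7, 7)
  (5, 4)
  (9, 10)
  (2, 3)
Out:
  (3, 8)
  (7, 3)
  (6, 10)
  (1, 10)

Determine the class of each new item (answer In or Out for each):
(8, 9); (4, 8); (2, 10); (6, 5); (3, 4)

The distinguishing property — |first − second| ≤ 1 — holds for all the 'In' cases and none of the 'Out' cases.
(8, 9) → |8−9| = 1 → In.
(4, 8) → |4−8| = 4 → Out.
(2, 10) → |2−10| = 8 → Out.
(6, 5) → |6−5| = 1 → In.
(3, 4) → |3−4| = 1 → In.

In, Out, Out, In, In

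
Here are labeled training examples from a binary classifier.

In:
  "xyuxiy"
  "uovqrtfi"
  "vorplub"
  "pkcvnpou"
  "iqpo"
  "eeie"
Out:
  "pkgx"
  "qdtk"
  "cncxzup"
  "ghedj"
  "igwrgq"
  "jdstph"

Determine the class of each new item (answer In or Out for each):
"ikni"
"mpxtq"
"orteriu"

In, Out, In

The rule appears to be: has ≥ 2 vowels.
"ikni" → 2 vowels → In. "mpxtq" → 0 vowels → Out. "orteriu" → 4 vowels → In.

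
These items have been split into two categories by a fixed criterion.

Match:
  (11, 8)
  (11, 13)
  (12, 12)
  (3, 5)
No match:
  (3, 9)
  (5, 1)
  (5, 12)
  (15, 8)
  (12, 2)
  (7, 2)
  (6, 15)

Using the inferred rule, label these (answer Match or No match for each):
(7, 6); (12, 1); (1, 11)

Match, No match, No match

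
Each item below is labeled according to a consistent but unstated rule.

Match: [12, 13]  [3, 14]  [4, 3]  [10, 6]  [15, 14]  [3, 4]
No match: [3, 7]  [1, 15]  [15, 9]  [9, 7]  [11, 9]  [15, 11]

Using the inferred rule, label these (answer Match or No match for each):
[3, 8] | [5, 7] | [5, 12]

Match, No match, Match

A rule that fits every label: product is even — true of each 'Match' example, false of each 'No match' one.
[3, 8]: 3·8 = 24 — fits, so Match. [5, 7]: 5·7 = 35 — fails this test, so No match. [5, 12]: 5·12 = 60 — fits, so Match.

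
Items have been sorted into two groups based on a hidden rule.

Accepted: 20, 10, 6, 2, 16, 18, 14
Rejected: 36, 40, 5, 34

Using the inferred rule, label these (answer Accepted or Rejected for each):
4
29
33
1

Accepted, Rejected, Rejected, Rejected

The distinguishing property — even AND at most 20 — holds for all the 'Accepted' cases and none of the 'Rejected' cases.
4 — 4 is even, 4 ≤ 20, hence Accepted.
29 — 29 is odd, 29 > 20, hence Rejected.
33 — 33 is odd, 33 > 20, hence Rejected.
1 — 1 is odd, 1 ≤ 20, hence Rejected.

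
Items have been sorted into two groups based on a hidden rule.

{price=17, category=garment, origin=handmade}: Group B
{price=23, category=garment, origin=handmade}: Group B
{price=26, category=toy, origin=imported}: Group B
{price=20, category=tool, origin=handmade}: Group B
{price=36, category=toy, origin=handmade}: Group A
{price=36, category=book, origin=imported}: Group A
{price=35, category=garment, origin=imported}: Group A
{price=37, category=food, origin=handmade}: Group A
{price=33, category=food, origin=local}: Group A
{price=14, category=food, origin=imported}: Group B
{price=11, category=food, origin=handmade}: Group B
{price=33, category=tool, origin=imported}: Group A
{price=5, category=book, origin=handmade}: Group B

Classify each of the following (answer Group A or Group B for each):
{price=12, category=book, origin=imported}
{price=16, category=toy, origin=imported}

Group B, Group B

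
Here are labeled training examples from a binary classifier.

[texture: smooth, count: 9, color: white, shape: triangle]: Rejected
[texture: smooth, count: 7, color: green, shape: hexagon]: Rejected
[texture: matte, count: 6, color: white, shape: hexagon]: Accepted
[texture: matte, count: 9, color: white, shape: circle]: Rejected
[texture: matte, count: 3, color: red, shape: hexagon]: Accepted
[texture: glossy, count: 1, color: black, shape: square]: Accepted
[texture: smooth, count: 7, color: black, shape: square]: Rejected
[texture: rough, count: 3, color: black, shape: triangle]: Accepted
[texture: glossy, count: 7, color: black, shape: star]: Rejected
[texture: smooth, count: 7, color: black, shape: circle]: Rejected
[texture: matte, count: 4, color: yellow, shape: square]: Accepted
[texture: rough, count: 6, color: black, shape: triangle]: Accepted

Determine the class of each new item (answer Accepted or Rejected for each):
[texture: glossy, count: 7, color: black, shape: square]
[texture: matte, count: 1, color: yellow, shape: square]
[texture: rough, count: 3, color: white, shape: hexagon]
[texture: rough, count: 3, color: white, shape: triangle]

The classifier is using: count ≤ 6.
[texture: glossy, count: 7, color: black, shape: square] → count = 7 → Rejected. [texture: matte, count: 1, color: yellow, shape: square] → count = 1 → Accepted. [texture: rough, count: 3, color: white, shape: hexagon] → count = 3 → Accepted. [texture: rough, count: 3, color: white, shape: triangle] → count = 3 → Accepted.

Rejected, Accepted, Accepted, Accepted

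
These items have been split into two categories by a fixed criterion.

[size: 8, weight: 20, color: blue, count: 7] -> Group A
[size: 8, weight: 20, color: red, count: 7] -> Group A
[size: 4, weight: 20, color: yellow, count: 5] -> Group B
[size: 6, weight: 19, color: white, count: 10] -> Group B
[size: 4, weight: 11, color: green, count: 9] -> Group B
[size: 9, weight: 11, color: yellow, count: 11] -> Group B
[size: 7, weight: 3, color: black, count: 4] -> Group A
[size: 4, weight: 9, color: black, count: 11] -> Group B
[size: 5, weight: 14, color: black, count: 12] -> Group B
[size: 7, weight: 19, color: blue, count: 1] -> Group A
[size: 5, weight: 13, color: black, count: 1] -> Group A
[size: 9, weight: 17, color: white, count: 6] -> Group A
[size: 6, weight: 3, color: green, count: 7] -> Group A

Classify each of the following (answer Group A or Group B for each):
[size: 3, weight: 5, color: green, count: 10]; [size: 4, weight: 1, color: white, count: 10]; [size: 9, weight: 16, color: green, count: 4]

Group B, Group B, Group A

Every 'Group A' example satisfies: size ≥ 5 AND count ≤ 7. None of the 'Group B' examples do.
[size: 3, weight: 5, color: green, count: 10]: Group B (size = 3, count = 10). [size: 4, weight: 1, color: white, count: 10]: Group B (size = 4, count = 10). [size: 9, weight: 16, color: green, count: 4]: Group A (size = 9, count = 4).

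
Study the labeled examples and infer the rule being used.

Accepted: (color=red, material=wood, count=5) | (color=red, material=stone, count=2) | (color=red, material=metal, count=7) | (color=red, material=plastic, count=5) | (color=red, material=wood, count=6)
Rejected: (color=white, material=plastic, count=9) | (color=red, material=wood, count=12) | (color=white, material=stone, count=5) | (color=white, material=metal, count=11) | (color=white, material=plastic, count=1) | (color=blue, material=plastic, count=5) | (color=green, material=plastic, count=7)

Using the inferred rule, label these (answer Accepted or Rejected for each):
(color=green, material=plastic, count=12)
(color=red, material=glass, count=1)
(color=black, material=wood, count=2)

The common property of the 'Accepted' items is: color is red AND count ≤ 7. No 'Rejected' item has it.

Rejected, Accepted, Rejected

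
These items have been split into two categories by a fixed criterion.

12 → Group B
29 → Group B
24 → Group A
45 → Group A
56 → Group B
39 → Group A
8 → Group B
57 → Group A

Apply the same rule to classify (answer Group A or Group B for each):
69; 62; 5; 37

The distinguishing property — multiple of 3 AND at least 24 — holds for all the 'Group A' cases and none of the 'Group B' cases.
69: Group A (69 = 3·23, 69 ≥ 24).
62: Group B (62 = 3·20 + 2, 62 ≥ 24).
5: Group B (5 = 3·1 + 2, 5 < 24).
37: Group B (37 = 3·12 + 1, 37 ≥ 24).

Group A, Group B, Group B, Group B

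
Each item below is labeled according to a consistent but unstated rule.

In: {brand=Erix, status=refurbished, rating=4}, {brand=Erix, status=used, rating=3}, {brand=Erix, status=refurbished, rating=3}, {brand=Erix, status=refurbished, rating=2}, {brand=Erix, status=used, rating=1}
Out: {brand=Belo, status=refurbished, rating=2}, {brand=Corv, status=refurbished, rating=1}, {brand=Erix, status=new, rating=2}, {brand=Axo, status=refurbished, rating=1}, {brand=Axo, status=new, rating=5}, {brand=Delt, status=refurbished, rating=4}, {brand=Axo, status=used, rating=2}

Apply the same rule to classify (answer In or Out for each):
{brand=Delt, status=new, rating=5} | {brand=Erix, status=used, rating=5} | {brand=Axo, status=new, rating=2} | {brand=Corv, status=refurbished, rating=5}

The classifier is using: status is not new AND brand is Erix.

Out, In, Out, Out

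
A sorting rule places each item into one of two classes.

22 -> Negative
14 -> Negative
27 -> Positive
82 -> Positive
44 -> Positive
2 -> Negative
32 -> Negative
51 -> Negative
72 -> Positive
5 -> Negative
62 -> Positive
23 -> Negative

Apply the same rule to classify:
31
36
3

A rule that fits every label: digit sum ≥ 7 — true of each 'Positive' example, false of each 'Negative' one.

Negative, Positive, Negative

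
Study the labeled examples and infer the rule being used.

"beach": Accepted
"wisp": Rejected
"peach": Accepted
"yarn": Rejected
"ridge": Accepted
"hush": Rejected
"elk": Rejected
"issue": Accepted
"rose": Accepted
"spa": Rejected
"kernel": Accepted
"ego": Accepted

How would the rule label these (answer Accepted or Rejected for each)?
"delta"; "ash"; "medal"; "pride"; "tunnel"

Every 'Accepted' example satisfies: has ≥ 2 vowels. None of the 'Rejected' examples do.
"delta" → 2 vowels → Accepted. "ash" → 1 vowel → Rejected. "medal" → 2 vowels → Accepted. "pride" → 2 vowels → Accepted. "tunnel" → 2 vowels → Accepted.

Accepted, Rejected, Accepted, Accepted, Accepted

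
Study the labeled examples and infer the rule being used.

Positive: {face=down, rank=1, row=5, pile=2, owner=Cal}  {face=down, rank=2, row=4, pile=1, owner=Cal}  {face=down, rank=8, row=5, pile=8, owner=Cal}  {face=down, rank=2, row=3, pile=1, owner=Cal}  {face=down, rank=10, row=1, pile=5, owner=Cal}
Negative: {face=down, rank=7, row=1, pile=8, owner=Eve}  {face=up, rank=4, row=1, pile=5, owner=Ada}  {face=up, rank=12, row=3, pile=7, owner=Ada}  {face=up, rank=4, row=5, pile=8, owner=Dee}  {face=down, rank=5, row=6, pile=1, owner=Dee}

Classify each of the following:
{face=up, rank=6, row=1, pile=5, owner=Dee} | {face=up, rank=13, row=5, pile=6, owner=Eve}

The rule appears to be: owner is Cal.
{face=up, rank=6, row=1, pile=5, owner=Dee}: Negative (owner is Dee). {face=up, rank=13, row=5, pile=6, owner=Eve}: Negative (owner is Eve).

Negative, Negative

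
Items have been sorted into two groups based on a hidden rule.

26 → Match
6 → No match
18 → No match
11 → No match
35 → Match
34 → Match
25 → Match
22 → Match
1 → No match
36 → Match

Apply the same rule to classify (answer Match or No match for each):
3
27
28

No match, Match, Match

Every 'Match' example satisfies: at least 22. None of the 'No match' examples do.
3: 3 < 22 — fails this test, so No match. 27: 27 ≥ 22 — fits, so Match. 28: 28 ≥ 22 — fits, so Match.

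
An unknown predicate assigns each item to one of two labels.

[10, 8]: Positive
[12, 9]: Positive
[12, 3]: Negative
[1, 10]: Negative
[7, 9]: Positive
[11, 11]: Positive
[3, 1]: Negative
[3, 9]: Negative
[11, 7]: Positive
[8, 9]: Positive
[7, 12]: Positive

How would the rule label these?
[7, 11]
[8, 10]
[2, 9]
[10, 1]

Every 'Positive' example satisfies: sum ≥ 16. None of the 'Negative' examples do.
[7, 11]: Positive (7+11 = 18).
[8, 10]: Positive (8+10 = 18).
[2, 9]: Negative (2+9 = 11).
[10, 1]: Negative (10+1 = 11).

Positive, Positive, Negative, Negative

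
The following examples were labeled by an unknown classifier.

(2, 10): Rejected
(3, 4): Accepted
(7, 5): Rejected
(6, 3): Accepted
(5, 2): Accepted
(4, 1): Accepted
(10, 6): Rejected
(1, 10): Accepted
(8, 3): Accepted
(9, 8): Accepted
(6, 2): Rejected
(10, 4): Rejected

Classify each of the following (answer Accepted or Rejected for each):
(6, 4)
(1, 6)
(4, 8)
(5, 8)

'Accepted' ⟺ sum is odd.
Rejected: (6, 4), since 6+4 = 10. Accepted: (1, 6), since 1+6 = 7. Rejected: (4, 8), since 4+8 = 12. Accepted: (5, 8), since 5+8 = 13.

Rejected, Accepted, Rejected, Accepted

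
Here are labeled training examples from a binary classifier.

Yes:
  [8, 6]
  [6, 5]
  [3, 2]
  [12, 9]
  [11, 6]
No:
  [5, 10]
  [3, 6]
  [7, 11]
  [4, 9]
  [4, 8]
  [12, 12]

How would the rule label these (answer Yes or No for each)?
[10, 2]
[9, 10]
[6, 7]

The rule appears to be: first > second.

Yes, No, No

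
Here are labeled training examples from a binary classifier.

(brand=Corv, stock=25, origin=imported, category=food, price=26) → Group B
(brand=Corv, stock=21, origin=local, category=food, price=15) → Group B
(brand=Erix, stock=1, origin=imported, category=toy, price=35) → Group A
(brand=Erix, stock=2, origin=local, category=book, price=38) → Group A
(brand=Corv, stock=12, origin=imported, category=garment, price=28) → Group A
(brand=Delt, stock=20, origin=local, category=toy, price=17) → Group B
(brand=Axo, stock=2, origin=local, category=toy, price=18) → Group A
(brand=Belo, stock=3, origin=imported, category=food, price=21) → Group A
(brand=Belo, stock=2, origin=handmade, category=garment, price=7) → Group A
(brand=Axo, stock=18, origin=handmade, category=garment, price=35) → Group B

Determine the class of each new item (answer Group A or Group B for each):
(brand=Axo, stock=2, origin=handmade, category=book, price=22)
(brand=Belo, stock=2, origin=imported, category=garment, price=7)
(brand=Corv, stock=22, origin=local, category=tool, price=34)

Group A, Group A, Group B

'Group A' ⟺ stock ≤ 12.
(brand=Axo, stock=2, origin=handmade, category=book, price=22): stock = 2, has this property → Group A. (brand=Belo, stock=2, origin=imported, category=garment, price=7): stock = 2, has this property → Group A. (brand=Corv, stock=22, origin=local, category=tool, price=34): stock = 22, does not fit → Group B.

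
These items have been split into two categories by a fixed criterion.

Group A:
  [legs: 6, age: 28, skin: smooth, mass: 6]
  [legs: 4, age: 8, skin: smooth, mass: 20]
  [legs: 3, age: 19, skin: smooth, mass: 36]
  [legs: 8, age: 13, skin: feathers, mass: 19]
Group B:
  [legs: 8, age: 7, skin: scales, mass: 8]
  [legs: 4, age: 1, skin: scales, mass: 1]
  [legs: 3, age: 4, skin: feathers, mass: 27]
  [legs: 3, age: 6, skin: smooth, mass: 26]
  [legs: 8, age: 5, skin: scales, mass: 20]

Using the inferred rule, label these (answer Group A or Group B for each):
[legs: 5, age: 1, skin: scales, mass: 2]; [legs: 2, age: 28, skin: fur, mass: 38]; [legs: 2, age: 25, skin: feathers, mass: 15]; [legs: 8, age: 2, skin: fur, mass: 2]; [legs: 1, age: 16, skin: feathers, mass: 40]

Group B, Group A, Group A, Group B, Group A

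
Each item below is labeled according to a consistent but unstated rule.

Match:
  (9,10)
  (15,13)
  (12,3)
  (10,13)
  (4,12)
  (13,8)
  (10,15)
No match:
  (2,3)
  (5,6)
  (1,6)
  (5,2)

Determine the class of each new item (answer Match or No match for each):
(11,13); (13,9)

Match, Match

One predicate separates the groups cleanly: sum ≥ 15.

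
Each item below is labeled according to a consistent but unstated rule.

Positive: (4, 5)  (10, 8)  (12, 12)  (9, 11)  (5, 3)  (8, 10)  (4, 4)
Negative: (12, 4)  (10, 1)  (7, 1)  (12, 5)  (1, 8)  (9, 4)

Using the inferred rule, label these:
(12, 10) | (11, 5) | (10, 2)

Positive, Negative, Negative

The simplest hypothesis consistent with all the labels is: |first − second| ≤ 2.
(12, 10) — |12−10| = 2, hence Positive. (11, 5) — |11−5| = 6, hence Negative. (10, 2) — |10−2| = 8, hence Negative.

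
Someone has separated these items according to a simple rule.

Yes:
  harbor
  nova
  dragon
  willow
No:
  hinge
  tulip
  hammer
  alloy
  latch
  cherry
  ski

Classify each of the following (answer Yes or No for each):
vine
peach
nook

No, No, Yes

Rule: even length AND contains 'o'. This holds for each 'Yes' example and fails for each 'No' one.
vine: No (length 4, no 'o').
peach: No (length 5, no 'o').
nook: Yes (length 4, has 'o').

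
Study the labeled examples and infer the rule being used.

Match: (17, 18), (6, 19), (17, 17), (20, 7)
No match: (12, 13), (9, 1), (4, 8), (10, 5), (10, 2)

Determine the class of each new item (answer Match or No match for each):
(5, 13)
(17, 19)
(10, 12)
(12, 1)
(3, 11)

No match, Match, No match, No match, No match

The rule appears to be: max ≥ 17.
(5, 13) — max 13, hence No match. (17, 19) — max 19, hence Match. (10, 12) — max 12, hence No match. (12, 1) — max 12, hence No match. (3, 11) — max 11, hence No match.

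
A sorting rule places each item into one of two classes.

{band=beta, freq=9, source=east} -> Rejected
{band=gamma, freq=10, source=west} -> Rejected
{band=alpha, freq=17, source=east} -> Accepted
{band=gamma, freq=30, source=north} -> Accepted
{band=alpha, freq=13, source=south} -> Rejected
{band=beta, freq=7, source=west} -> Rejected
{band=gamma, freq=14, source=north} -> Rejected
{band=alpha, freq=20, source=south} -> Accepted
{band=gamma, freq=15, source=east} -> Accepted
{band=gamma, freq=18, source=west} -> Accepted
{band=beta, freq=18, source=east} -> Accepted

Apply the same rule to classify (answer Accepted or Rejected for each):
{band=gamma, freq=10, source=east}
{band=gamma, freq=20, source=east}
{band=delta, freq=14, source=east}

Rejected, Accepted, Rejected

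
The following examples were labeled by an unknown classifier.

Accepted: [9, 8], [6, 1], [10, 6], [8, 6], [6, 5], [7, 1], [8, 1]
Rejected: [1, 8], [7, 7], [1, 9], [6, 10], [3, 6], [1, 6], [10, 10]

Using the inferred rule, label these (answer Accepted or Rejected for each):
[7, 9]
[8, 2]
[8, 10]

Rejected, Accepted, Rejected

The distinguishing property — first > second — holds for all the 'Accepted' cases and none of the 'Rejected' cases.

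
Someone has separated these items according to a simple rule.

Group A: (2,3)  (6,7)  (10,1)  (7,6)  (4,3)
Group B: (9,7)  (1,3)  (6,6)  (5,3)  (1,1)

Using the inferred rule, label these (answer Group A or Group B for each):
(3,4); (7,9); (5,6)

Group A, Group B, Group A

The common property of the 'Group A' items is: sum is odd. No 'Group B' item has it.
Group A: (3,4), since 3+4 = 7. Group B: (7,9), since 7+9 = 16. Group A: (5,6), since 5+6 = 11.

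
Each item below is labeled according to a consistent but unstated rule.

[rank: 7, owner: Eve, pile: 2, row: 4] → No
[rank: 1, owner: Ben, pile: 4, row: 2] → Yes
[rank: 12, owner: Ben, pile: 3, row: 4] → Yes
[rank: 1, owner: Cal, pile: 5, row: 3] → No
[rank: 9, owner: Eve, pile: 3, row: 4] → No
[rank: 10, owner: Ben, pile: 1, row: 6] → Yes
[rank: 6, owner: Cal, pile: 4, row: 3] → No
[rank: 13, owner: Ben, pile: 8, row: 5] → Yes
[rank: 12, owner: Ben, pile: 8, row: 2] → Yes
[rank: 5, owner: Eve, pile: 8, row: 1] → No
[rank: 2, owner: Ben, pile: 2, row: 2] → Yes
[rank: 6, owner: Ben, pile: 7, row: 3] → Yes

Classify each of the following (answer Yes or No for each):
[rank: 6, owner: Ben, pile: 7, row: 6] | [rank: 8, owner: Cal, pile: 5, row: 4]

The pattern is that an item is 'Yes' exactly when: owner is Ben.
[rank: 6, owner: Ben, pile: 7, row: 6]: Yes (owner is Ben).
[rank: 8, owner: Cal, pile: 5, row: 4]: No (owner is Cal).

Yes, No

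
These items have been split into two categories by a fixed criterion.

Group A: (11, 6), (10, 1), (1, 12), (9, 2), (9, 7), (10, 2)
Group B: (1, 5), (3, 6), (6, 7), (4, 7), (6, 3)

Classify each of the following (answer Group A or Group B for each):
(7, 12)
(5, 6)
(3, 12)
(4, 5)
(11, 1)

A rule that fits every label: max ≥ 9 — true of each 'Group A' example, false of each 'Group B' one.
(7, 12) — max 12, hence Group A.
(5, 6) — max 6, hence Group B.
(3, 12) — max 12, hence Group A.
(4, 5) — max 5, hence Group B.
(11, 1) — max 11, hence Group A.

Group A, Group B, Group A, Group B, Group A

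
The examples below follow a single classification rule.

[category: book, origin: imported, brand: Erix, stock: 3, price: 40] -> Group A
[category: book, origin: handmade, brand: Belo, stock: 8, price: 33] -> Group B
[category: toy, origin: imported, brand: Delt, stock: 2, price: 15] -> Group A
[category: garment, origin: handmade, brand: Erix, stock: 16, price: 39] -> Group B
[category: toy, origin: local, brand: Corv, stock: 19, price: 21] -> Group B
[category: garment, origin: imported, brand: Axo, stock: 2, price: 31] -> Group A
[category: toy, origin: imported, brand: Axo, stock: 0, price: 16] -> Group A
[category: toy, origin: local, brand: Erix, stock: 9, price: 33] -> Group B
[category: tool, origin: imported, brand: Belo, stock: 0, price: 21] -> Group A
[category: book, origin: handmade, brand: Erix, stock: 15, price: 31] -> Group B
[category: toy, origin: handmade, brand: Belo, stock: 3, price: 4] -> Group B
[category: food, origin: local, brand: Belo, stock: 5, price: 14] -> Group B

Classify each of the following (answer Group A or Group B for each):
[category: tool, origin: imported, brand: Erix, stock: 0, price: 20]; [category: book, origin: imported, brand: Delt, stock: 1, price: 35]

Group A, Group A

The rule appears to be: origin is imported.
[category: tool, origin: imported, brand: Erix, stock: 0, price: 20] — origin is imported, hence Group A.
[category: book, origin: imported, brand: Delt, stock: 1, price: 35] — origin is imported, hence Group A.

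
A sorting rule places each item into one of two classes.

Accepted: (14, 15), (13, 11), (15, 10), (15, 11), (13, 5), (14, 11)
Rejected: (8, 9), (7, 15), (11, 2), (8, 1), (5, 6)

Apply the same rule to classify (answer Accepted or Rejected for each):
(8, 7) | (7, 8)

Every 'Accepted' example satisfies: first ≥ 13. None of the 'Rejected' examples do.
(8, 7): first 8 — doesn't qualify, so Rejected.
(7, 8): first 7 — doesn't qualify, so Rejected.

Rejected, Rejected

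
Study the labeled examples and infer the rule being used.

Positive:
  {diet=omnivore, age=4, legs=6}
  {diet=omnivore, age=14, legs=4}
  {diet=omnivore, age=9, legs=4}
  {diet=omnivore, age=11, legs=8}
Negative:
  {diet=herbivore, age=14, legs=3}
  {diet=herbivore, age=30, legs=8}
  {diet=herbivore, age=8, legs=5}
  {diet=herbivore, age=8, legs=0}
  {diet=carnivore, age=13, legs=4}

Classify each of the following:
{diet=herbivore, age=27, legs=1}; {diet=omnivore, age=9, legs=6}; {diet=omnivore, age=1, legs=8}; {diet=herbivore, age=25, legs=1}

Negative, Positive, Positive, Negative

'Positive' ⟺ diet is omnivore.
{diet=herbivore, age=27, legs=1}: diet is herbivore, doesn't qualify → Negative. {diet=omnivore, age=9, legs=6}: diet is omnivore, passes → Positive. {diet=omnivore, age=1, legs=8}: diet is omnivore, passes → Positive. {diet=herbivore, age=25, legs=1}: diet is herbivore, doesn't qualify → Negative.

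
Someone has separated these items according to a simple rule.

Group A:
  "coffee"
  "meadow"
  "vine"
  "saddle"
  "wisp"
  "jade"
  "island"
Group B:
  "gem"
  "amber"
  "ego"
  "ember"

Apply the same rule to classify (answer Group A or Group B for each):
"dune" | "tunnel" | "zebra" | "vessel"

Comparing the two groups points to one rule — even length.
"dune": Group A (length 4).
"tunnel": Group A (length 6).
"zebra": Group B (length 5).
"vessel": Group A (length 6).

Group A, Group A, Group B, Group A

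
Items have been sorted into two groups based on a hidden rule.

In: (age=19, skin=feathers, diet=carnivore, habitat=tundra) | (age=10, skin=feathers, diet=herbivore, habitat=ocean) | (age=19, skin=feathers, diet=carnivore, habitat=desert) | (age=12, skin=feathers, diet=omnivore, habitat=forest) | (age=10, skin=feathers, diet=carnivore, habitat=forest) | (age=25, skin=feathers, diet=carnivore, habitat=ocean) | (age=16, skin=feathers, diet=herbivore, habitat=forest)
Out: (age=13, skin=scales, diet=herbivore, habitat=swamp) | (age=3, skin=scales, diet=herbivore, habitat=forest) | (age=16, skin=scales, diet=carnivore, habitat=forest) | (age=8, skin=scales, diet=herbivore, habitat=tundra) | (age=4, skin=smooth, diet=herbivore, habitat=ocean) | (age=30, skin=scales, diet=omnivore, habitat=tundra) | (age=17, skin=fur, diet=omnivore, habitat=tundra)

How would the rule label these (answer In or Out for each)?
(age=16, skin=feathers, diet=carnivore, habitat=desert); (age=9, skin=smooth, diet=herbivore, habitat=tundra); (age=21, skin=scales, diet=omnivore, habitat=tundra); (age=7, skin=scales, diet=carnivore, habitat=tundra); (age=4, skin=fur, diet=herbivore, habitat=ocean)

In, Out, Out, Out, Out

One predicate separates the groups cleanly: skin is feathers.
(age=16, skin=feathers, diet=carnivore, habitat=desert) — skin is feathers, hence In.
(age=9, skin=smooth, diet=herbivore, habitat=tundra) — skin is smooth, hence Out.
(age=21, skin=scales, diet=omnivore, habitat=tundra) — skin is scales, hence Out.
(age=7, skin=scales, diet=carnivore, habitat=tundra) — skin is scales, hence Out.
(age=4, skin=fur, diet=herbivore, habitat=ocean) — skin is fur, hence Out.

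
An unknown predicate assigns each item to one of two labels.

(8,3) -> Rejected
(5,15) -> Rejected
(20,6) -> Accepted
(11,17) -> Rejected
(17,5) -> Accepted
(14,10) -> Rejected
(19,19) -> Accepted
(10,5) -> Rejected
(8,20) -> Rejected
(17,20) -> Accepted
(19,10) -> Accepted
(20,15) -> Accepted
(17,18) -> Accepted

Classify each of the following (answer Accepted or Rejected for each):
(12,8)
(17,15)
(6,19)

Rejected, Accepted, Rejected

One predicate separates the groups cleanly: first ≥ 15.
(12,8) — first 12, hence Rejected. (17,15) — first 17, hence Accepted. (6,19) — first 6, hence Rejected.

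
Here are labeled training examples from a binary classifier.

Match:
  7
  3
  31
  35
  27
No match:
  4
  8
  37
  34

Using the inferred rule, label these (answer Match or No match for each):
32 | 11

The simplest hypothesis consistent with all the labels is: ≡ 3 (mod 4).

No match, Match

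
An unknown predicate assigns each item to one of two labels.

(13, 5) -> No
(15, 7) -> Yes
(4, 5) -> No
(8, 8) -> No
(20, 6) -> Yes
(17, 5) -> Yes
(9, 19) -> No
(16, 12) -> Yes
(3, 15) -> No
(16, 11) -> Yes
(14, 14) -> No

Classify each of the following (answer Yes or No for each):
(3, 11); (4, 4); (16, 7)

All 'Yes' examples share one property — first ≥ 15 — and every 'No' example lacks it.
No: (3, 11), since first 3.
No: (4, 4), since first 4.
Yes: (16, 7), since first 16.

No, No, Yes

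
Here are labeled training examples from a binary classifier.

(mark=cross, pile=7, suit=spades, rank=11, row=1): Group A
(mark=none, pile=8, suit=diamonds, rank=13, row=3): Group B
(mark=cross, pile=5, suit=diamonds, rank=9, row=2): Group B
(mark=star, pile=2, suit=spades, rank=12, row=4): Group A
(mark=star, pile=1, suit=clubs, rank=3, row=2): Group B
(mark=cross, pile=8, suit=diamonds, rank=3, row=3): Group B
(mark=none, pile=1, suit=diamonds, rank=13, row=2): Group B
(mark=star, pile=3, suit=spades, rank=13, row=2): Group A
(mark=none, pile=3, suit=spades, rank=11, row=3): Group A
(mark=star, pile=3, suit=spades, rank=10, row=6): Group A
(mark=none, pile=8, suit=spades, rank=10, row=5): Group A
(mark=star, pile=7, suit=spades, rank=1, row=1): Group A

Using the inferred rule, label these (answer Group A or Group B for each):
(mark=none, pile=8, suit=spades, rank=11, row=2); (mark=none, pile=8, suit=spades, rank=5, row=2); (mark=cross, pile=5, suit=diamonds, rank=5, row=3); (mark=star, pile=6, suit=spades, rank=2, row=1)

The common property of the 'Group A' items is: suit is spades. No 'Group B' item has it.

Group A, Group A, Group B, Group A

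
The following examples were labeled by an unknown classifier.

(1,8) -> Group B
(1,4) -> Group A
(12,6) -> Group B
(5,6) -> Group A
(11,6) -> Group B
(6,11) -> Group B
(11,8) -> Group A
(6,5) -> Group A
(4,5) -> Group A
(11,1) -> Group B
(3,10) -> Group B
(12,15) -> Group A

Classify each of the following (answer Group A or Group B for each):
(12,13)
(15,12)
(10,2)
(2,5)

All 'Group A' examples share one property — |first − second| ≤ 3 — and every 'Group B' example lacks it.

Group A, Group A, Group B, Group A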